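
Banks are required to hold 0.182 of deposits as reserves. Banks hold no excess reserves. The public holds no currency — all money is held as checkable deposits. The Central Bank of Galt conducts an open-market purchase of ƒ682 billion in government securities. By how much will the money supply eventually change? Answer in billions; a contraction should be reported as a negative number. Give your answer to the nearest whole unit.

ƒ3747 billion

The simple money multiplier is m = 1/rr = 1/0.182 ≈ 5.4945.
An open-market purchase increases the monetary base by 682 billion, so ΔM = m × ΔMB = 5.4945 × 682 = 3747.249 billion.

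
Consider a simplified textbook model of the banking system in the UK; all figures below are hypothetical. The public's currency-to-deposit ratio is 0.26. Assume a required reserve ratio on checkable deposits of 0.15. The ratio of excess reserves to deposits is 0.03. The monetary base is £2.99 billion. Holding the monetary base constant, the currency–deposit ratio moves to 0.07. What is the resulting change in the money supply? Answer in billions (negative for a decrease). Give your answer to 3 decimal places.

Initially m₁ = (1 + 0.26) / (0.15 + 0.03 + 0.26) ≈ 2.86364, so M₁ = 2.86364 × 2.99 ≈ 8.5623 billion.
After the change m₂ = (1 + 0.07) / (0.15 + 0.03 + 0.07) = 4.28, so M₂ = 4.28 × 2.99 = 12.7972 billion.
ΔM = M₂ − M₁ = 12.7972 − 8.5623 = 4.2349 billion.

£4.235 billion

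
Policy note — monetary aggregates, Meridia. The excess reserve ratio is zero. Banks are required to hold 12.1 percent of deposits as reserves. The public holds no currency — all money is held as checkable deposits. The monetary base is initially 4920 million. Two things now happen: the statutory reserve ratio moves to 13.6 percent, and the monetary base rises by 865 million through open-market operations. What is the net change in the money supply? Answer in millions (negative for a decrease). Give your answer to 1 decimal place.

1875.6 million

Before: m₁ = 1 / (0.121) ≈ 8.264463, MB₁ = 4920, so M₁ = 8.264463 × 4920 ≈ 40661.158 million.
After: m₂ = 1 / (0.136) ≈ 7.352941, MB₂ = 4920 + 865 = 5785, so M₂ = 7.352941 × 5785 ≈ 42536.7637 million.
ΔM = M₂ − M₁ = 42536.7637 − 40661.158 = 1875.6057 million.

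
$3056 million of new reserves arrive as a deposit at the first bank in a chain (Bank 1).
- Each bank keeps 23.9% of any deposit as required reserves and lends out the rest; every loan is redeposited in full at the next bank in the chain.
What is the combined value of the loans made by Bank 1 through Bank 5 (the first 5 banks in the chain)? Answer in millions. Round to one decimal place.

Bank i lends (1 − rr)^i of the original deposit: Bank 1 lends 3056·0.7610 = 2325.6160, Bank 2 lends 3056·0.7610² ≈ 1769.7938, and so on.
Summing a geometric series: total = 3056·[0.7610·(1 − 0.7610^5) / (1 − 0.7610)] ≈ 7247.1153 million.

$7247.1 million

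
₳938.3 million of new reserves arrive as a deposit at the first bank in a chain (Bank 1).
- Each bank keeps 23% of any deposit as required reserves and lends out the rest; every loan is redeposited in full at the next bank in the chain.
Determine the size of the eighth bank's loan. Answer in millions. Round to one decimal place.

Each bank lends a fraction (1 − rr) = 0.7700 of the deposit it receives, so Bank 8 receives 938.3·0.7700^7 and lends 938.3·0.7700^8 ≈ 115.9491 million.

₳115.9 million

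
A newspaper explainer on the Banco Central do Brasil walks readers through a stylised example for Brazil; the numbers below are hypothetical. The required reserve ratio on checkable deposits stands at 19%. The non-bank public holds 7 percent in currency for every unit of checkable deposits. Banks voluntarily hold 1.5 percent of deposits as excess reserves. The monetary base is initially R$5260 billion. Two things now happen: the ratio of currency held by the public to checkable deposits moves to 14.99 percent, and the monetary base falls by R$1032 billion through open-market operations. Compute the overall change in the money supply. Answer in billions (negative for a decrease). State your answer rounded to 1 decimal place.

-6767.2 billion

Before: m₁ = (1 + 0.07) / (0.19 + 0.015 + 0.07) ≈ 3.890909, MB₁ = 5260, so M₁ = 3.890909 × 5260 ≈ 20466.1813 billion.
After: m₂ = (1 + 0.1499) / (0.19 + 0.015 + 0.1499) ≈ 3.240068, MB₂ = 5260 − 1032 = 4228, so M₂ = 3.240068 × 4228 ≈ 13699.0075 billion.
ΔM = M₂ − M₁ = 13699.0075 − 20466.1813 = -6767.1738 billion.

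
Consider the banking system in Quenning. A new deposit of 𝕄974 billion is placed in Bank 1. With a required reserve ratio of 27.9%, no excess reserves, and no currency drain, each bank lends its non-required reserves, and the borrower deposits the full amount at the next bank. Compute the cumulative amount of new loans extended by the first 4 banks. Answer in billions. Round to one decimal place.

Bank i lends (1 − rr)^i of the original deposit: Bank 1 lends 974·0.7210 = 702.2540, Bank 2 lends 974·0.7210² ≈ 506.3251, and so on.
Summing a geometric series: total = 974·[0.7210·(1 − 0.7210^4) / (1 − 0.7210)] ≈ 1836.8481 billion.

𝕄1836.8 billion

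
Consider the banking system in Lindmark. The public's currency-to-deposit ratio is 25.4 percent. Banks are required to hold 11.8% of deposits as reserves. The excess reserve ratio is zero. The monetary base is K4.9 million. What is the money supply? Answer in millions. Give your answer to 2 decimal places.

The money multiplier is m = (1 + c) / (rr + c) = (1 + 0.254) / (0.118 + 0.254) ≈ 3.3710.
So M = m × MB = 3.3710 × 4.9 = 16.5179 million.

K16.52 million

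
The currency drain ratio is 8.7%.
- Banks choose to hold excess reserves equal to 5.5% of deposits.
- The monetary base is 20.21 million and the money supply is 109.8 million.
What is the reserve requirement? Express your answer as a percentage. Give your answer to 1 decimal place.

5.8%

Using m = M/MB = 109.8/20.21 ≈ 5.432954. Since m = (1 + c)/(c + rr + e), the denominator satisfies c + rr + e = (1 + c)/m = (1 + 0.087) / 5.432954 ≈ 0.200075.
With c = 0.087 and e = 0.055, the reserve requirement is 0.200075 − 0.087 − 0.055 = 0.058075.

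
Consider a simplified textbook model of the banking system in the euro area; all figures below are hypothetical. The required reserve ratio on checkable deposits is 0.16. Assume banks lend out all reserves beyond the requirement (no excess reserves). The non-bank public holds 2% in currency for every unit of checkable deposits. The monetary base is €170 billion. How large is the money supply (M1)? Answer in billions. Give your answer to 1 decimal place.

The money multiplier is m = (1 + c) / (rr + c) = (1 + 0.02) / (0.16 + 0.02) ≈ 5.66667.
So M = m × MB = 5.66667 × 170 = 963.3339 billion.

€963.3 billion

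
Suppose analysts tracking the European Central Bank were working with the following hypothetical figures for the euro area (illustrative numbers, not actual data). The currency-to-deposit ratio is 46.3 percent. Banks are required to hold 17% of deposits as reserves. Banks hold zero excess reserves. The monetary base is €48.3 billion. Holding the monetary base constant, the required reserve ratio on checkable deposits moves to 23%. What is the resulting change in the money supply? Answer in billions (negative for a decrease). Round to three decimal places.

Initially m₁ = (1 + 0.463) / (0.17 + 0.463) ≈ 2.311216, so M₁ = 2.311216 × 48.3 ≈ 111.6317 billion.
After the change m₂ = (1 + 0.463) / (0.23 + 0.463) ≈ 2.111111, so M₂ = 2.111111 × 48.3 ≈ 101.9667 billion.
ΔM = M₂ − M₁ = 101.9667 − 111.6317 = -9.665 billion.

-9.665 billion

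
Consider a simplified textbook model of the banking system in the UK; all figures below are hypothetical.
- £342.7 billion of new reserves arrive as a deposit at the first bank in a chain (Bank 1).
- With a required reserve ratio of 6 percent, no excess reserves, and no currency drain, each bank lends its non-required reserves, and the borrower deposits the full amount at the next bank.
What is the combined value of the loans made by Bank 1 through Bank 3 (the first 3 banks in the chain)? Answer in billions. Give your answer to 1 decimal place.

£909.6 billion

Bank i lends (1 − rr)^i of the original deposit: Bank 1 lends 342.7·0.9400 = 322.1380, Bank 2 lends 342.7·0.9400² ≈ 302.8097, and so on.
Summing a geometric series: total = 342.7·[0.9400·(1 − 0.9400^3) / (1 − 0.9400)] ≈ 909.5889 billion.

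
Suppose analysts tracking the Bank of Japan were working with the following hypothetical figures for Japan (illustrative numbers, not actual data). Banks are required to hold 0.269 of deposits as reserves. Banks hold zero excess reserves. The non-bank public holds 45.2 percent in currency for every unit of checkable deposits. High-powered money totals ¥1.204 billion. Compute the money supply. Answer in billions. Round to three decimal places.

¥2.425 billion

The money multiplier is m = (1 + c) / (rr + c) = (1 + 0.452) / (0.269 + 0.452) ≈ 2.01387.
So M = m × MB = 2.01387 × 1.204 ≈ 2.4247 billion.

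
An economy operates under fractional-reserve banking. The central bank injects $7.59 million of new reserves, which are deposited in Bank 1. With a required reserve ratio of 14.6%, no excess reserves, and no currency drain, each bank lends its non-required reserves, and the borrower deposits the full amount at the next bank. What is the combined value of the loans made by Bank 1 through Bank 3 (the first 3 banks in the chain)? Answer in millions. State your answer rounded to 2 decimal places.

Bank i lends (1 − rr)^i of the original deposit: Bank 1 lends 7.59·0.8540 ≈ 6.4819, Bank 2 lends 7.59·0.8540² ≈ 5.5355, and so on.
Summing a geometric series: total = 7.59·[0.8540·(1 − 0.8540^3) / (1 − 0.8540)] ≈ 16.7447 million.

$16.74 million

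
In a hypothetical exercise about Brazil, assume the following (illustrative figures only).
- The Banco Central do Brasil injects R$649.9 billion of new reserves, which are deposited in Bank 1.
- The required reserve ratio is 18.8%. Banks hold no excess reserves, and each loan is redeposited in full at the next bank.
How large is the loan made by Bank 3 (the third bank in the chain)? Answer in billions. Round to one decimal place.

Each bank lends a fraction (1 − rr) = 0.8120 of the deposit it receives, so Bank 3 receives 649.9·0.8120^2 and lends 649.9·0.8120^3 ≈ 347.9482 billion.

R$347.9 billion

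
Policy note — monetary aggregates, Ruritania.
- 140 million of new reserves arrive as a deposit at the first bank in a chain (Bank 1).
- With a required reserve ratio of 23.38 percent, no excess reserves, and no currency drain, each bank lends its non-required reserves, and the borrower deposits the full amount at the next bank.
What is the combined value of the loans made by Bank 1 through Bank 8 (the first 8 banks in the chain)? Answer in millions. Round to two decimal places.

404.31 million

Bank i lends (1 − rr)^i of the original deposit: Bank 1 lends 140·0.7662 = 107.2680, Bank 2 lends 140·0.7662² ≈ 82.1887, and so on.
Summing a geometric series: total = 140·[0.7662·(1 − 0.7662^8) / (1 − 0.7662)] ≈ 404.3066 million.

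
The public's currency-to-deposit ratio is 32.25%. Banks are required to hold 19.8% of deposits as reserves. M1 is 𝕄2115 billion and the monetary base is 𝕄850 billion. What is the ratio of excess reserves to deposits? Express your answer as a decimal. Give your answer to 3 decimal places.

Using m = M/MB = 2115/850 ≈ 2.488235. Since m = (1 + c)/(c + rr + e), the denominator satisfies c + rr + e = (1 + c)/m = (1 + 0.3225) / 2.488235 ≈ 0.531501.
With c = 0.3225 and rr = 0.198, the ratio of excess reserves to deposits is 0.531501 − 0.3225 − 0.198 = 0.011001.

0.011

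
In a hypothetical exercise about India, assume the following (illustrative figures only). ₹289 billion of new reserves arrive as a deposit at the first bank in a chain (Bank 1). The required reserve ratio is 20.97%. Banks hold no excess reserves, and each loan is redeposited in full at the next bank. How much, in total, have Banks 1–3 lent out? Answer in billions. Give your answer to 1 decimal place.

₹551.5 billion

Bank i lends (1 − rr)^i of the original deposit: Bank 1 lends 289·0.7903 = 228.3967, Bank 2 lends 289·0.7903² ≈ 180.5019, and so on.
Summing a geometric series: total = 289·[0.7903·(1 − 0.7903^3) / (1 − 0.7903)] ≈ 551.5493 billion.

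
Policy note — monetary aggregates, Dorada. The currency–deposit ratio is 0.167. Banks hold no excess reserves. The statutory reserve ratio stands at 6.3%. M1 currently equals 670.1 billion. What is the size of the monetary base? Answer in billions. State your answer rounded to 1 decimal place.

The money multiplier is m = (1 + c) / (rr + c) = (1 + 0.167) / (0.063 + 0.167) ≈ 5.07391.
MB = M / m = 670.1 / 5.07391 ≈ 132.0678 billion.

132.1 billion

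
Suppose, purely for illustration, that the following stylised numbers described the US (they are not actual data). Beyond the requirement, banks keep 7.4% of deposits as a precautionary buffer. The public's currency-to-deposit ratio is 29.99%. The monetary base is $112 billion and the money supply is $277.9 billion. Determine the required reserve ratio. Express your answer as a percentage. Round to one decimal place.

15.0%

Using m = M/MB = 277.9/112 = 2.481250. Since m = (1 + c)/(c + rr + e), the denominator satisfies c + rr + e = (1 + c)/m = (1 + 0.2999) / 2.481250 ≈ 0.523889.
With c = 0.2999 and e = 0.074, the required reserve ratio is 0.523889 − 0.2999 − 0.074 = 0.149989.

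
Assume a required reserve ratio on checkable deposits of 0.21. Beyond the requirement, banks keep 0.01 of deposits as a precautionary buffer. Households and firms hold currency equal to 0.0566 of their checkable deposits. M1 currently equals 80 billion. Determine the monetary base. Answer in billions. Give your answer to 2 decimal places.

20.94 billion

The money multiplier is m = (1 + c) / (rr + e + c) = (1 + 0.0566) / (0.21 + 0.01 + 0.0566) ≈ 3.81996.
MB = M / m = 80 / 3.81996 ≈ 20.9426 billion.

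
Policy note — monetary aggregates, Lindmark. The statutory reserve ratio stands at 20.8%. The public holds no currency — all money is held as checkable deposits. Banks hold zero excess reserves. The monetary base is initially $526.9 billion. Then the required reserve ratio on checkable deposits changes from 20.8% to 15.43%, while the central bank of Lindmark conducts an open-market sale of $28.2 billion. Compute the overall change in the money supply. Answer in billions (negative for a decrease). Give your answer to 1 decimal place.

$698.8 billion

Before: m₁ = 1 / (0.208) ≈ 4.80769, MB₁ = 526.9, so M₁ = 4.80769 × 526.9 ≈ 2533.1719 billion.
After: m₂ = 1 / (0.1543) ≈ 6.48088, MB₂ = 526.9 − 28.2 = 498.7, so M₂ = 6.48088 × 498.7 ≈ 3232.0149 billion.
ΔM = M₂ − M₁ = 3232.0149 − 2533.1719 = 698.843 billion.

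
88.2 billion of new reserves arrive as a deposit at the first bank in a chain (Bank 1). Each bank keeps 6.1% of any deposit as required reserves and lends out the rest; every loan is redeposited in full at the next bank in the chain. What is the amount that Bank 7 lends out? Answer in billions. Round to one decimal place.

Each bank lends a fraction (1 − rr) = 0.9390 of the deposit it receives, so Bank 7 receives 88.2·0.9390^6 and lends 88.2·0.9390^7 ≈ 56.7712 billion.

56.8 billion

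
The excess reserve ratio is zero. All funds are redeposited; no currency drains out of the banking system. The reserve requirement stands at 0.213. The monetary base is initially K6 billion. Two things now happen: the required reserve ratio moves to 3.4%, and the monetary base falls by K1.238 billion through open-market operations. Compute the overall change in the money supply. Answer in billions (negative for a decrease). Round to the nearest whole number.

K112 billion

Before: m₁ = 1 / (0.213) ≈ 4.6948, MB₁ = 6, so M₁ = 4.6948 × 6 = 28.1688 billion.
After: m₂ = 1 / (0.034) ≈ 29.4118, MB₂ = 6 − 1.238 = 4.762, so M₂ = 29.4118 × 4.762 ≈ 140.059 billion.
ΔM = M₂ − M₁ = 140.059 − 28.1688 = 111.8902 billion.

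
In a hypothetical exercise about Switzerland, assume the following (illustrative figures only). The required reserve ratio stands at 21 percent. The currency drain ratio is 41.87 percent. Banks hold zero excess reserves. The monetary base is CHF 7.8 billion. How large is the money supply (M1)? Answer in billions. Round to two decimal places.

The money multiplier is m = (1 + c) / (rr + c) = (1 + 0.4187) / (0.21 + 0.4187) ≈ 2.2566.
So M = m × MB = 2.2566 × 7.8 ≈ 17.6015 billion.

CHF 17.60 billion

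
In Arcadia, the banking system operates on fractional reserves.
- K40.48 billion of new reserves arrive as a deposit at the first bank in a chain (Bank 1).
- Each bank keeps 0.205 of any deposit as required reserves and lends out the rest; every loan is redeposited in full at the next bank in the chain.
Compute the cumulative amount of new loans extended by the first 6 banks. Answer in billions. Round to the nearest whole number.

Bank i lends (1 − rr)^i of the original deposit: Bank 1 lends 40.48·0.7950 = 32.1816, Bank 2 lends 40.48·0.7950² ≈ 25.5844, and so on.
Summing a geometric series: total = 40.48·[0.7950·(1 − 0.7950^6) / (1 − 0.7950)] ≈ 117.3505 billion.

K117 billion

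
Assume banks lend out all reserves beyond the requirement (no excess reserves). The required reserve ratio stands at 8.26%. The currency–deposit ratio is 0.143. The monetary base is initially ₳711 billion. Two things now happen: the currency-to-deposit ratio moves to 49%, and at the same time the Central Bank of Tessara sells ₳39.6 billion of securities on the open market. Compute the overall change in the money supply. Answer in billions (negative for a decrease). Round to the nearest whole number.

Before: m₁ = (1 + 0.143) / (0.0826 + 0.143) ≈ 5.0665, MB₁ = 711, so M₁ = 5.0665 × 711 = 3602.2815 billion.
After: m₂ = (1 + 0.49) / (0.0826 + 0.49) ≈ 2.6022, MB₂ = 711 − 39.6 = 671.4, so M₂ = 2.6022 × 671.4 ≈ 1747.1171 billion.
ΔM = M₂ − M₁ = 1747.1171 − 3602.2815 = -1855.1644 billion.

-1855 billion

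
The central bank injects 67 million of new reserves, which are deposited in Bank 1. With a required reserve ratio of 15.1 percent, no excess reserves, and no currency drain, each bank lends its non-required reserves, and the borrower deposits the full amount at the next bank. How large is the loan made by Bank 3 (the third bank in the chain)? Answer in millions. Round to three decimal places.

Each bank lends a fraction (1 − rr) = 0.8490 of the deposit it receives, so Bank 3 receives 67·0.8490^2 and lends 67·0.8490^3 ≈ 41.0013 million.

41.001 million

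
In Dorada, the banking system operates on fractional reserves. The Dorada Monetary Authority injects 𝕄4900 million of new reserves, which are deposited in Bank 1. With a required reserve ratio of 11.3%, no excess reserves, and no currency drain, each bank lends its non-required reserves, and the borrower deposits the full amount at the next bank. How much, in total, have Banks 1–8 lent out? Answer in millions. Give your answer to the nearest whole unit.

𝕄23725 million

Bank i lends (1 − rr)^i of the original deposit: Bank 1 lends 4900·0.8870 = 4346.3000, Bank 2 lends 4900·0.8870² = 3855.1681, and so on.
Summing a geometric series: total = 4900·[0.8870·(1 − 0.8870^8) / (1 − 0.8870)] ≈ 23725.1148 million.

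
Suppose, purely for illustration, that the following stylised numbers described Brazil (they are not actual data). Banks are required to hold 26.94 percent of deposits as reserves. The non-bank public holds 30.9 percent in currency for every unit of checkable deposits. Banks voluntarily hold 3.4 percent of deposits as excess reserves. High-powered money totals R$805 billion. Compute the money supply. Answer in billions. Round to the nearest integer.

The money multiplier is m = (1 + c) / (rr + e + c) = (1 + 0.309) / (0.2694 + 0.034 + 0.309) ≈ 2.1375.
So M = m × MB = 2.1375 × 805 = 1720.6875 billion.

R$1721 billion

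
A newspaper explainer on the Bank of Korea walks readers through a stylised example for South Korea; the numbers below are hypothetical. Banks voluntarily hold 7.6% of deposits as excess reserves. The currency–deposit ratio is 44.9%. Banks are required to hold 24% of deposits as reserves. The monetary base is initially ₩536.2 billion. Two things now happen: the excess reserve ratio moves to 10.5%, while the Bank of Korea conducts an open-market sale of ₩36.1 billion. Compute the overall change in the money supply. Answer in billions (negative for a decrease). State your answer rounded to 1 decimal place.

Before: m₁ = (1 + 0.449) / (0.24 + 0.076 + 0.449) ≈ 1.89412, MB₁ = 536.2, so M₁ = 1.89412 × 536.2 ≈ 1015.6271 billion.
After: m₂ = (1 + 0.449) / (0.24 + 0.105 + 0.449) ≈ 1.82494, MB₂ = 536.2 − 36.1 = 500.1, so M₂ = 1.82494 × 500.1 ≈ 912.6525 billion.
ΔM = M₂ − M₁ = 912.6525 − 1015.6271 = -102.9746 billion.

-103.0 billion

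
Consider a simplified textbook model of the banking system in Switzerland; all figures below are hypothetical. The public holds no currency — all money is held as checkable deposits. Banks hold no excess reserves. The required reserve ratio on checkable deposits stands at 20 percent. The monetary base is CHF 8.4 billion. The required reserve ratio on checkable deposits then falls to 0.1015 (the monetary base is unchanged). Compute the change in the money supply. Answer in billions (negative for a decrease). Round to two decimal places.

Initially m₁ = 1 / (0.2) = 5, so M₁ = 5 × 8.4 = 42 billion.
After the change m₂ = 1 / (0.1015) ≈ 9.8522, so M₂ = 9.8522 × 8.4 ≈ 82.7585 billion.
ΔM = M₂ − M₁ = 82.7585 − 42 = 40.7585 billion.

CHF 40.76 billion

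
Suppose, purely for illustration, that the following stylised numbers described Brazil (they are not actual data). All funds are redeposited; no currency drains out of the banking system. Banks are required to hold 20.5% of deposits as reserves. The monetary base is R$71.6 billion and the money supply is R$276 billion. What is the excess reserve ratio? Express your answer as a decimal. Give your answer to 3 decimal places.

Using m = M/MB = 276/71.6 ≈ 3.854749. Since m = (1 + c)/(c + rr + e), the denominator satisfies c + rr + e = (1 + c)/m = (1 + 0) / 3.854749 ≈ 0.259420.
With c = 0 and rr = 0.205, the excess reserve ratio is 0.259420 − 0 − 0.205 = 0.05442.

0.054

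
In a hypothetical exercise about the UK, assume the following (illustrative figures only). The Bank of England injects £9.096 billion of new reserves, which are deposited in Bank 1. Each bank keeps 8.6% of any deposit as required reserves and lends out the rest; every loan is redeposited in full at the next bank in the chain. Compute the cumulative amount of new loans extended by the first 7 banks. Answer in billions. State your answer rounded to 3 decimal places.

£45.158 billion

Bank i lends (1 − rr)^i of the original deposit: Bank 1 lends 9.096·0.9140 ≈ 8.3137, Bank 2 lends 9.096·0.9140² ≈ 7.5988, and so on.
Summing a geometric series: total = 9.096·[0.9140·(1 − 0.9140^7) / (1 − 0.9140)] ≈ 45.1579 billion.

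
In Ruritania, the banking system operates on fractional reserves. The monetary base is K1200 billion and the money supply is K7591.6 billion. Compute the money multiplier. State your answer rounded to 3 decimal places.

6.326

The money multiplier is m = M / MB = 7591.6 / 1200 ≈ 6.32633.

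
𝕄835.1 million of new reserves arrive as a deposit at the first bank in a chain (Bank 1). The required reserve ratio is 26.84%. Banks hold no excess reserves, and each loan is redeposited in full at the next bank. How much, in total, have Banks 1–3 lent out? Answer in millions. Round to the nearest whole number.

Bank i lends (1 − rr)^i of the original deposit: Bank 1 lends 835.1·0.7316 ≈ 610.9592, Bank 2 lends 835.1·0.7316² ≈ 446.9777, and so on.
Summing a geometric series: total = 835.1·[0.7316·(1 − 0.7316^3) / (1 − 0.7316)] ≈ 1384.9458 million.

𝕄1385 million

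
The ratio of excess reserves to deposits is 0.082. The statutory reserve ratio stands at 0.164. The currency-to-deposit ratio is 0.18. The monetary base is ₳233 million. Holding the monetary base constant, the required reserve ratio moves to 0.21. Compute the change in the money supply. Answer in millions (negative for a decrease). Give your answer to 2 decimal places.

-62.90 million

Initially m₁ = (1 + 0.18) / (0.164 + 0.082 + 0.18) ≈ 2.769953, so M₁ = 2.769953 × 233 ≈ 645.399 million.
After the change m₂ = (1 + 0.18) / (0.21 + 0.082 + 0.18) = 2.5, so M₂ = 2.5 × 233 = 582.5 million.
ΔM = M₂ − M₁ = 582.5 − 645.399 = -62.899 million.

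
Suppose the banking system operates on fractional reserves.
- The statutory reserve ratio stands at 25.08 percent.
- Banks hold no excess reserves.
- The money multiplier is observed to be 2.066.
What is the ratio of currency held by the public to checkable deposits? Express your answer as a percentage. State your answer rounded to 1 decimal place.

45.2%

Using m = 2.066. From m = (1 + c)/(c + rr + e), rearranging gives 1 + c = m·(c + rr + e), so c·(1 − m) = m·(rr + e) − 1.
Hence c = [m·(rr + e) − 1]/(1 − m) = [2.066 × (0.2508 + 0) − 1] / (1 − 2.066) ≈ 0.452014.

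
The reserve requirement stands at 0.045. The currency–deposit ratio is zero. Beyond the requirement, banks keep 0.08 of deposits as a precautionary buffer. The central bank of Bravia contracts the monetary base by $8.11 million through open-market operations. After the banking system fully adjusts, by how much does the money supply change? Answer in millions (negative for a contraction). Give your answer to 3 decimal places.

-64.880 million

The money multiplier is m = 1 / (rr + e) = 1 / (0.045 + 0.08) = 8.
The sale removes 8.11 million of base, so ΔM = m × ΔMB = 8 × (−8.11) = -64.88 million.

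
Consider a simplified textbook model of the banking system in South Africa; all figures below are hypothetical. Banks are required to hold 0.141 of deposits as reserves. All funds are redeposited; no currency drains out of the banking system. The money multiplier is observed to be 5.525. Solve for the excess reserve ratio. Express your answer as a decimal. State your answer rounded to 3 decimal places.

Using m = 5.525. Since m = (1 + c)/(c + rr + e), the denominator satisfies c + rr + e = (1 + c)/m = (1 + 0) / 5.525 ≈ 0.180995.
With c = 0 and rr = 0.141, the excess reserve ratio is 0.180995 − 0 − 0.141 = 0.039995.

0.040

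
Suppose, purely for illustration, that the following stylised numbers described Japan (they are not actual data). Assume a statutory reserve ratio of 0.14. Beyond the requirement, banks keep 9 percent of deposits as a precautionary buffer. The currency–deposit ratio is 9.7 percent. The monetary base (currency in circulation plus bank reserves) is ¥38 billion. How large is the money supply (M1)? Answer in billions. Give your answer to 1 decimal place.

¥127.5 billion

The money multiplier is m = (1 + c) / (rr + e + c) = (1 + 0.097) / (0.14 + 0.09 + 0.097) ≈ 3.3547.
So M = m × MB = 3.3547 × 38 = 127.4786 billion.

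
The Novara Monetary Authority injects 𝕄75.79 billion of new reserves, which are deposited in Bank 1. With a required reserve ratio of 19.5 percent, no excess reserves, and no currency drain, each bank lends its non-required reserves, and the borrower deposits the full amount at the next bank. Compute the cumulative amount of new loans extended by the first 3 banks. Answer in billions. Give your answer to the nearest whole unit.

Bank i lends (1 − rr)^i of the original deposit: Bank 1 lends 75.79·0.8050 ≈ 61.0110, Bank 2 lends 75.79·0.8050² ≈ 49.1138, and so on.
Summing a geometric series: total = 75.79·[0.8050·(1 − 0.8050^3) / (1 − 0.8050)] ≈ 149.6614 billion.

𝕄150 billion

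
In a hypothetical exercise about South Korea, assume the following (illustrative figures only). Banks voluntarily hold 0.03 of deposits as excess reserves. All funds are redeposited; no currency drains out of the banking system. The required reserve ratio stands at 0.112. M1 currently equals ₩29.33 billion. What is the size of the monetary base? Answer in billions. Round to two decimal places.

The money multiplier is m = 1 / (rr + e) = 1 / (0.112 + 0.03) ≈ 7.04225.
MB = M / m = 29.33 / 7.04225 ≈ 4.1649 billion.

₩4.16 billion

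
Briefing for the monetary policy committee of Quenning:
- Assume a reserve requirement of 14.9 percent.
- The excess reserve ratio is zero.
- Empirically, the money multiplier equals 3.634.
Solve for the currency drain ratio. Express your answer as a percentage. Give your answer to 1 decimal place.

Using m = 3.634. From m = (1 + c)/(c + rr + e), rearranging gives 1 + c = m·(c + rr + e), so c·(1 − m) = m·(rr + e) − 1.
Hence c = [m·(rr + e) − 1]/(1 − m) = [3.634 × (0.149 + 0) − 1] / (1 − 3.634) ≈ 0.174083.

17.4%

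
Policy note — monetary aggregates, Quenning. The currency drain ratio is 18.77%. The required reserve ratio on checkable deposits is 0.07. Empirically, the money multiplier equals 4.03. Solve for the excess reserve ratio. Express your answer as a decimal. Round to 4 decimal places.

0.0370

Using m = 4.03. Since m = (1 + c)/(c + rr + e), the denominator satisfies c + rr + e = (1 + c)/m = (1 + 0.1877) / 4.03 ≈ 0.294715.
With c = 0.1877 and rr = 0.07, the excess reserve ratio is 0.294715 − 0.1877 − 0.07 = 0.037015.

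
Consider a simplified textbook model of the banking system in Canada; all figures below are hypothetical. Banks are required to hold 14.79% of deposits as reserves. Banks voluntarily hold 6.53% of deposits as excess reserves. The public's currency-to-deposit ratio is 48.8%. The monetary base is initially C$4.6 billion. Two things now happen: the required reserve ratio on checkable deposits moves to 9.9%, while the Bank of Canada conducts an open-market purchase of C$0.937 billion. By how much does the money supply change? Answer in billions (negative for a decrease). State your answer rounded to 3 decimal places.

C$2.869 billion

Before: m₁ = (1 + 0.488) / (0.1479 + 0.0653 + 0.488) ≈ 2.12208, MB₁ = 4.6, so M₁ = 2.12208 × 4.6 ≈ 9.7616 billion.
After: m₂ = (1 + 0.488) / (0.099 + 0.0653 + 0.488) ≈ 2.28116, MB₂ = 4.6 + 0.937 = 5.537, so M₂ = 2.28116 × 5.537 ≈ 12.6308 billion.
ΔM = M₂ − M₁ = 12.6308 − 9.7616 = 2.8692 billion.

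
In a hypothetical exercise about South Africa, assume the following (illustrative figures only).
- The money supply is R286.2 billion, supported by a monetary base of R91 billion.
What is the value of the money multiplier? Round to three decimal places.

3.145

The money multiplier is m = M / MB = 286.2 / 91 ≈ 3.14505.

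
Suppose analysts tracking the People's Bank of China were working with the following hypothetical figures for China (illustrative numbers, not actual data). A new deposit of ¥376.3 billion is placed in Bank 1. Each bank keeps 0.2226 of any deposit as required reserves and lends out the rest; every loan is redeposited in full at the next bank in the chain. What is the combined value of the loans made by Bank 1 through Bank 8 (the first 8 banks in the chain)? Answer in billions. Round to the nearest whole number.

¥1139 billion

Bank i lends (1 − rr)^i of the original deposit: Bank 1 lends 376.3·0.7774 ≈ 292.5356, Bank 2 lends 376.3·0.7774² ≈ 227.4172, and so on.
Summing a geometric series: total = 376.3·[0.7774·(1 − 0.7774^8) / (1 − 0.7774)] ≈ 1138.8649 billion.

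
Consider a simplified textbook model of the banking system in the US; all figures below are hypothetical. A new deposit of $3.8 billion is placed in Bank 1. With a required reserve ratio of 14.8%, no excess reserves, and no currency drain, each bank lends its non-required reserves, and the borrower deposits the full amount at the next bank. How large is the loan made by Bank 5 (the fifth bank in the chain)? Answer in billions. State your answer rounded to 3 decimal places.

Each bank lends a fraction (1 − rr) = 0.8520 of the deposit it receives, so Bank 5 receives 3.8·0.8520^4 and lends 3.8·0.8520^5 ≈ 1.7060 billion.

$1.706 billion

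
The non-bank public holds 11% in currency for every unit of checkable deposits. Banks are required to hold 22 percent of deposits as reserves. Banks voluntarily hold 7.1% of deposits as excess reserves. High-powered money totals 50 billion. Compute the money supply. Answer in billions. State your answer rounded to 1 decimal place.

The money multiplier is m = (1 + c) / (rr + e + c) = (1 + 0.11) / (0.22 + 0.071 + 0.11) ≈ 2.7681.
So M = m × MB = 2.7681 × 50 = 138.405 billion.

138.4 billion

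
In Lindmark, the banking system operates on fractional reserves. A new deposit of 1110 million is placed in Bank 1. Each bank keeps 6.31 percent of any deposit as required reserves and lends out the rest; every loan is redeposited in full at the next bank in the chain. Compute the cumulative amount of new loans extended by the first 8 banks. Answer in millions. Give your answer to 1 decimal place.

Bank i lends (1 − rr)^i of the original deposit: Bank 1 lends 1110·0.9369 = 1039.9590, Bank 2 lends 1110·0.9369² ≈ 974.3376, and so on.
Summing a geometric series: total = 1110·[0.9369·(1 − 0.9369^8) / (1 − 0.9369)] ≈ 6696.7574 million.

6696.8 million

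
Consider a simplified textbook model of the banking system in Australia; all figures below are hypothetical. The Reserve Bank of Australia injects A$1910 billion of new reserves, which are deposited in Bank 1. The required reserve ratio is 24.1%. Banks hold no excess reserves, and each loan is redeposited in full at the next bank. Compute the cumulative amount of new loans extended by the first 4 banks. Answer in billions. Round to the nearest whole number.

A$4019 billion

Bank i lends (1 − rr)^i of the original deposit: Bank 1 lends 1910·0.7590 = 1449.6900, Bank 2 lends 1910·0.7590² ≈ 1100.3147, and so on.
Summing a geometric series: total = 1910·[0.7590·(1 − 0.7590^4) / (1 − 0.7590)] ≈ 4019.0140 billion.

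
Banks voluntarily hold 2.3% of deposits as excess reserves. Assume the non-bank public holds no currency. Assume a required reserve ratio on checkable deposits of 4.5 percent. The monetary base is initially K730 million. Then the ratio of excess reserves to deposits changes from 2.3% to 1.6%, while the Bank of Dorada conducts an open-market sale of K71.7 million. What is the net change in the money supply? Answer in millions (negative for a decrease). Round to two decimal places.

Before: m₁ = 1 / (0.045 + 0.023) ≈ 14.705882, MB₁ = 730, so M₁ = 14.705882 × 730 ≈ 10735.2939 million.
After: m₂ = 1 / (0.045 + 0.016) ≈ 16.393443, MB₂ = 730 − 71.7 = 658.3, so M₂ = 16.393443 × 658.3 ≈ 10791.8035 million.
ΔM = M₂ − M₁ = 10791.8035 − 10735.2939 = 56.5096 million.

K56.51 million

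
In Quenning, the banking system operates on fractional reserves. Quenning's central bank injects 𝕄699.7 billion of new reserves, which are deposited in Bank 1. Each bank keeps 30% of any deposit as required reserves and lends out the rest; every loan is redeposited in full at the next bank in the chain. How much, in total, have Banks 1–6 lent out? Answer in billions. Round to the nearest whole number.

Bank i lends (1 − rr)^i of the original deposit: Bank 1 lends 699.7·0.7000 = 489.7900, Bank 2 lends 699.7·0.7000² = 342.8530, and so on.
Summing a geometric series: total = 699.7·[0.7000·(1 − 0.7000^6) / (1 − 0.7000)] ≈ 1440.5557 billion.

𝕄1441 billion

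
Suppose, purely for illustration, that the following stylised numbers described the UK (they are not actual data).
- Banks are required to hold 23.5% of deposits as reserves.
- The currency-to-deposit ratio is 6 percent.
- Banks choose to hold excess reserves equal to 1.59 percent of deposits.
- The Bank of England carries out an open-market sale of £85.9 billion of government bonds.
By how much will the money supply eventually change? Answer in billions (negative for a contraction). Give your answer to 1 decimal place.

-292.9 billion

The money multiplier is m = (1 + c) / (rr + e + c) = (1 + 0.06) / (0.235 + 0.0159 + 0.06) ≈ 3.4095.
The sale removes 85.9 billion of base, so ΔM = m × ΔMB = 3.4095 × (−85.9) ≈ -292.8761 billion.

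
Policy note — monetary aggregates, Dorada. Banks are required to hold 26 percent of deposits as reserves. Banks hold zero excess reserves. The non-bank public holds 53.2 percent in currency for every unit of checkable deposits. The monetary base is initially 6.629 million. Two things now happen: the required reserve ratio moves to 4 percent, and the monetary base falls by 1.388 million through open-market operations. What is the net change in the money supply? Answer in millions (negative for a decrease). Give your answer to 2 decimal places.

1.21 million

Before: m₁ = (1 + 0.532) / (0.26 + 0.532) ≈ 1.9343, MB₁ = 6.629, so M₁ = 1.9343 × 6.629 ≈ 12.8225 million.
After: m₂ = (1 + 0.532) / (0.04 + 0.532) ≈ 2.6783, MB₂ = 6.629 − 1.388 = 5.241, so M₂ = 2.6783 × 5.241 ≈ 14.037 million.
ΔM = M₂ − M₁ = 14.037 − 12.8225 = 1.2145 million.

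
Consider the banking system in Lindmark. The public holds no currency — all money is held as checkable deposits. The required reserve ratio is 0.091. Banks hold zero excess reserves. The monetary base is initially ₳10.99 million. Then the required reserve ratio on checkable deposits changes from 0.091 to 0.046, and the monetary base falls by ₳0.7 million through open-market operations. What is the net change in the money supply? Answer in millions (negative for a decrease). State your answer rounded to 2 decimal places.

Before: m₁ = 1 / (0.091) ≈ 10.98901, MB₁ = 10.99, so M₁ = 10.98901 × 10.99 ≈ 120.7692 million.
After: m₂ = 1 / (0.046) ≈ 21.73913, MB₂ = 10.99 − 0.7 = 10.29, so M₂ = 21.73913 × 10.29 ≈ 223.6956 million.
ΔM = M₂ − M₁ = 223.6956 − 120.7692 = 102.9264 million.

₳102.93 million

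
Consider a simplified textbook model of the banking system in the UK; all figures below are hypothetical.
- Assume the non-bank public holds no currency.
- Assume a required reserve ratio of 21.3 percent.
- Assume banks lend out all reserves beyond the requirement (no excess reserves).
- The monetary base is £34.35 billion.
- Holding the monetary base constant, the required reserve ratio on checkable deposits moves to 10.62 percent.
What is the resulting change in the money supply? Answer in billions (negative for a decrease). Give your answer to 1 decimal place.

£162.2 billion

Initially m₁ = 1 / (0.213) ≈ 4.6948, so M₁ = 4.6948 × 34.35 ≈ 161.2664 billion.
After the change m₂ = 1 / (0.1062) ≈ 9.4162, so M₂ = 9.4162 × 34.35 ≈ 323.4465 billion.
ΔM = M₂ − M₁ = 323.4465 − 161.2664 = 162.1801 billion.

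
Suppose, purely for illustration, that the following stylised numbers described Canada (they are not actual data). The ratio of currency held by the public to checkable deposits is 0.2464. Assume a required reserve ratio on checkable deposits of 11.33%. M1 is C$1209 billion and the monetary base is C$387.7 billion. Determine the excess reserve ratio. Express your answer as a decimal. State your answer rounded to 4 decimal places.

Using m = M/MB = 1209/387.7 ≈ 3.118391. Since m = (1 + c)/(c + rr + e), the denominator satisfies c + rr + e = (1 + c)/m = (1 + 0.2464) / 3.118391 ≈ 0.399693.
With c = 0.2464 and rr = 0.1133, the excess reserve ratio is 0.399693 − 0.2464 − 0.1133 = 0.039993.

0.0400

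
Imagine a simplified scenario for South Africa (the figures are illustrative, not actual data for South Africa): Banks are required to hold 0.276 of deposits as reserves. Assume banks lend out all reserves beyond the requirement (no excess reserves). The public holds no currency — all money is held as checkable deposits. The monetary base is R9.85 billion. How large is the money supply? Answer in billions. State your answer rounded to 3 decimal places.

With no currency drain or excess reserves, the money multiplier is m = 1/rr = 1/0.276 ≈ 3.62319.
Money supply M = m × MB = 3.62319 × 9.85 ≈ 35.6884 billion.

R35.688 billion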